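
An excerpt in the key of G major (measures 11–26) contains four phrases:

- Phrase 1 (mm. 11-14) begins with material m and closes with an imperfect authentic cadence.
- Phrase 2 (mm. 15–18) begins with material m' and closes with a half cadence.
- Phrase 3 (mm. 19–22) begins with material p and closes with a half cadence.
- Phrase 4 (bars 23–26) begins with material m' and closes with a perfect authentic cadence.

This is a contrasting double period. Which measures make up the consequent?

measures 19–26

In a double period the first pair of phrases (ending half cadence) is the large antecedent and the second pair (ending perfect authentic cadence) is the large consequent; the consequent is measures 19–26.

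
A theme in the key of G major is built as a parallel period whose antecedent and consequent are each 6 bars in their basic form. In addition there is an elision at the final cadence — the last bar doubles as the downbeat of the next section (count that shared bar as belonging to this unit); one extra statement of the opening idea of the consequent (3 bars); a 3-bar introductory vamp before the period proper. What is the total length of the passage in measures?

Basic parallel period: 6 + 6 = 12 bars.
12 (basic form) + 3 (extra statement) + 3 (introduction) = 18.
The elision shares a bar with the next section but does not change this unit's count.

18 measures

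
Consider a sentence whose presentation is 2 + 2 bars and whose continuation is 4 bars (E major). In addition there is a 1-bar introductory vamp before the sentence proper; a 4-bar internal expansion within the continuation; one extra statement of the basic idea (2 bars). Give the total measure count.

15 measures

Basic sentence: 2 + 2 + 4 = 8 bars.
8 (basic form) + 1 (introduction) + 4 (internal expansion) + 2 (extra statement) = 15.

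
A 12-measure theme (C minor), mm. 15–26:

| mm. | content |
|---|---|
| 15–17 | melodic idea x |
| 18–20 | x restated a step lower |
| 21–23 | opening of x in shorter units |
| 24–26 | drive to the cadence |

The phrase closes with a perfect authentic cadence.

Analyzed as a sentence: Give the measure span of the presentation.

The presentation of a sentence is the basic idea (mm. 15-17) plus its repetition (mm. 18–20); the presentation is therefore mm. 15-20.

measures 15–20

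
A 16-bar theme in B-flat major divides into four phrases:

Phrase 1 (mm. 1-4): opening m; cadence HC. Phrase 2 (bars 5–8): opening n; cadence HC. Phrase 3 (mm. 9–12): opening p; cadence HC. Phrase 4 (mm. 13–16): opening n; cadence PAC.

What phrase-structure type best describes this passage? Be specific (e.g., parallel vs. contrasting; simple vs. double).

Four phrases in two halves: the first half (bars 1-8) ends with a half cadence, the second (mm. 9–16) with a perfect authentic cadence — a large antecedent–consequent pair, i.e. a double period.
Phrase 3 begins with different material from phrase 1, making it contrasting.

contrasting double period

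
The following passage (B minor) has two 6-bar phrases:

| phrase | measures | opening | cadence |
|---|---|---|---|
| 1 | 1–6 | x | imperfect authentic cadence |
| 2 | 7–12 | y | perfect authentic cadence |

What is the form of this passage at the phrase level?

Phrase 1 ends with an imperfect authentic cadence (weaker) and phrase 2 with a perfect authentic cadence (stronger): antecedent + consequent = a period.
The two phrases open with different material (x / y), so the period is contrasting.

contrasting period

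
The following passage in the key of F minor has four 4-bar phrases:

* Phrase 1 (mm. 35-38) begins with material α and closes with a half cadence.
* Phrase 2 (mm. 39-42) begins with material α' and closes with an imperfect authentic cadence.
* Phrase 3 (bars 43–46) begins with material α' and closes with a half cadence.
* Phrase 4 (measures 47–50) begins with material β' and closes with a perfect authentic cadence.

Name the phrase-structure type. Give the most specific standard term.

Four phrases in two halves: the first half (measures 35-42) ends with an imperfect authentic cadence, the second (mm. 43–50) with a perfect authentic cadence — a large antecedent–consequent pair, i.e. a double period.
Phrase 3 begins with the same material as phrase 1, making it parallel.

parallel double period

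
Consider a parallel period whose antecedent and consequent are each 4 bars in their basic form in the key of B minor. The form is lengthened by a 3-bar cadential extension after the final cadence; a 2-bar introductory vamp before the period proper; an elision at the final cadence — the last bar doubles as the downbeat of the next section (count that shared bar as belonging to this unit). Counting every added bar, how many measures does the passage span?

13 measures

Basic parallel period: 4 + 4 = 8 bars.
8 (basic form) + 3 (cadential extension) + 2 (introduction) = 13.
The elision shares a bar with the next section but does not change this unit's count.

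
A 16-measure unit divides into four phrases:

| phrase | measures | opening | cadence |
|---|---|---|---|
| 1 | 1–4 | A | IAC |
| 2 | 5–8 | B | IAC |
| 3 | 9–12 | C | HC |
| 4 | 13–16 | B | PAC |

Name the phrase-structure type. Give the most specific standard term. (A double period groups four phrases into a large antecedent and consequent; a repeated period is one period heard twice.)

contrasting double period

Four phrases in two halves: the first half (measures 1–8) ends with an imperfect authentic cadence, the second (mm. 9-16) with a perfect authentic cadence — a large antecedent–consequent pair, i.e. a double period.
Phrase 3 begins with different material from phrase 1, making it contrasting.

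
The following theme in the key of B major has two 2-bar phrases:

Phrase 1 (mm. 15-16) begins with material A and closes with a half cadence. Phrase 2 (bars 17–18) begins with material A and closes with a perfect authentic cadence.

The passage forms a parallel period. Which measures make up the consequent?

The antecedent is the phrase ending with the weaker cadence (half cadence, phrase 1) and the consequent the one ending more conclusively (perfect authentic cadence, phrase 2); the consequent is mm. 17-18.

measures 17–18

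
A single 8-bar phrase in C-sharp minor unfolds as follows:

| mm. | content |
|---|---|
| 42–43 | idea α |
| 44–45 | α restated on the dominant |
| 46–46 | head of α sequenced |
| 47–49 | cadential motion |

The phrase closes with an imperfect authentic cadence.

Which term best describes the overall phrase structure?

sentence

Basic idea (mm. 42–43) + its repetition (mm. 44–45) form the presentation; fragmentation and cadence (bars 46-49) form the continuation — the 8-bar whole is a sentence.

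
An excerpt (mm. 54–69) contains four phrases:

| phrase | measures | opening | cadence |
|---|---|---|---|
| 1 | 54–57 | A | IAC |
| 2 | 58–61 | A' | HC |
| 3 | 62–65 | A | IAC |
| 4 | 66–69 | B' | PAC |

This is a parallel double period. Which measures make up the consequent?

measures 62–69

In a double period the first pair of phrases (ending half cadence) is the large antecedent and the second pair (ending perfect authentic cadence) is the large consequent; the consequent is measures 62–69.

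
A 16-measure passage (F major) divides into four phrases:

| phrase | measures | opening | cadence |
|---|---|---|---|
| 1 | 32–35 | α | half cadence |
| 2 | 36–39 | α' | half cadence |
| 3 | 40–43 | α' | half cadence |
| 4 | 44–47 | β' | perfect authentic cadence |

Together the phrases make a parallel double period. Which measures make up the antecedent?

measures 32–39

In a double period the first pair of phrases (ending half cadence) is the large antecedent and the second pair (ending perfect authentic cadence) is the large consequent; the antecedent is measures 32–39.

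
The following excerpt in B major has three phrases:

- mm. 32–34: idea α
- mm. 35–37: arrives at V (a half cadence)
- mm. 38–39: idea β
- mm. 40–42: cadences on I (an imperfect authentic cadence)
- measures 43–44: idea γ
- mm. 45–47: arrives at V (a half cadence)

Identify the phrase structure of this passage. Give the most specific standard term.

phrase group

The final phrase closes with a half cadence, which is not stronger than the preceding imperfect authentic cadence; the 3 phrases lack an overall antecedent–consequent design and so form a phrase group.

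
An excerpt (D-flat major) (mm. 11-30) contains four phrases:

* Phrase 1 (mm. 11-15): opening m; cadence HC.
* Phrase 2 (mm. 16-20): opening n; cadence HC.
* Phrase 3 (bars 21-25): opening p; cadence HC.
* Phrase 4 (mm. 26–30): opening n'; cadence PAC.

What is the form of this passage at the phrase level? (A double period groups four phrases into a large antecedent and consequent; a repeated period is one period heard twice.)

Four phrases in two halves: the first half (bars 11–20) ends with a half cadence, the second (bars 21-30) with a perfect authentic cadence — a large antecedent–consequent pair, i.e. a double period.
Phrase 3 begins with different material from phrase 1, making it contrasting.

contrasting double period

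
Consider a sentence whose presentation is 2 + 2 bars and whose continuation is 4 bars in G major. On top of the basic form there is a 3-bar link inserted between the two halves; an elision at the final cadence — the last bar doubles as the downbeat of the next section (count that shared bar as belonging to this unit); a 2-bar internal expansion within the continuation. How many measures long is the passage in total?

Basic sentence: 2 + 2 + 4 = 8 bars.
8 (basic form) + 3 (link) + 2 (internal expansion) = 13.
The elision shares a bar with the next section but does not change this unit's count.

13 measures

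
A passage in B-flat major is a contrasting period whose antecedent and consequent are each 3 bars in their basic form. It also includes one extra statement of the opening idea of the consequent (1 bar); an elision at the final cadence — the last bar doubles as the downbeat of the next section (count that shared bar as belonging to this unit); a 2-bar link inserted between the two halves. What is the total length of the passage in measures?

Basic contrasting period: 3 + 3 = 6 bars.
6 (basic form) + 1 (extra statement) + 2 (link) = 9.
The elision shares a bar with the next section but does not change this unit's count.

9 measures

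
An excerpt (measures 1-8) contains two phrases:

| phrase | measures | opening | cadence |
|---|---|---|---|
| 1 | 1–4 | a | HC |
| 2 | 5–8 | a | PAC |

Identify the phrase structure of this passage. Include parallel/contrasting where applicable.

Phrase 1 ends with a half cadence (weaker) and phrase 2 with a perfect authentic cadence (stronger): antecedent + consequent = a period.
The two phrases open with the same material (a / a), so the period is parallel.

parallel period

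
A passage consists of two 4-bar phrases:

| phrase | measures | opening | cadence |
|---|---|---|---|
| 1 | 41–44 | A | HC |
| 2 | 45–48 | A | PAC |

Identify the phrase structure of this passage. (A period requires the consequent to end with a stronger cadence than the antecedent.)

parallel period

Phrase 1 ends with a half cadence (weaker) and phrase 2 with a perfect authentic cadence (stronger): antecedent + consequent = a period.
The two phrases open with the same material (A / A), so the period is parallel.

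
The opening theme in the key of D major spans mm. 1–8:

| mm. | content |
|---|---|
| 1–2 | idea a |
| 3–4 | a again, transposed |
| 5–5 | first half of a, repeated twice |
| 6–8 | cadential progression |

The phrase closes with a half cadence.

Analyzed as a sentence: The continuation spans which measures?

measures 5–8

After the presentation (mm. 1–4), the continuation covers the fragmentation through the cadence: mm. 5-8.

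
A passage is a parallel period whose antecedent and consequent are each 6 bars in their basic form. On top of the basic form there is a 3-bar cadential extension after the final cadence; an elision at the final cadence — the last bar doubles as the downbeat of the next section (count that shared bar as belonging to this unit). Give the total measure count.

Basic parallel period: 6 + 6 = 12 bars.
12 (basic form) + 3 (cadential extension) = 15.
The elision shares a bar with the next section but does not change this unit's count.

15 measures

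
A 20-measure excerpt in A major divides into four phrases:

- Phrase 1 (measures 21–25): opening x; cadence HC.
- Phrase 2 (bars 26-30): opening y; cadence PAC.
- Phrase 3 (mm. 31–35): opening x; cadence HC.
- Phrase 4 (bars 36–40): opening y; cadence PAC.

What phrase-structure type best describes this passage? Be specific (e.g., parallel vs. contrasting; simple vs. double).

The cadence pattern HC–PAC–HC–PAC is weak–strong twice, and phrases 3–4 restate phrases 1–2: a period heard twice, not a double period (which would end weakly at phrase 2).

repeated period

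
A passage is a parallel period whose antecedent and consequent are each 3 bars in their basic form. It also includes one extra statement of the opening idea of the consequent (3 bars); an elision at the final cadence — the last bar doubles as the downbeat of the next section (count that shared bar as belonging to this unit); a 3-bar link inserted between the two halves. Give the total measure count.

12 measures

Basic parallel period: 3 + 3 = 6 bars.
6 (basic form) + 3 (extra statement) + 3 (link) = 12.
The elision shares a bar with the next section but does not change this unit's count.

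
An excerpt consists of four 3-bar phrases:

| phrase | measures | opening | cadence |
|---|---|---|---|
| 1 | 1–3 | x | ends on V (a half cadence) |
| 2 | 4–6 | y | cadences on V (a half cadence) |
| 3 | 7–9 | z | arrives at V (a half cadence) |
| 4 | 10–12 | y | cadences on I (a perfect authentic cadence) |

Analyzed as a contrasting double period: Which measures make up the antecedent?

In a double period the four phrases pair into a large antecedent (phrases 1–2, ending half cadence) and a large consequent (phrases 3–4, ending perfect authentic cadence). The antecedent spans bars 1–6.

measures 1–6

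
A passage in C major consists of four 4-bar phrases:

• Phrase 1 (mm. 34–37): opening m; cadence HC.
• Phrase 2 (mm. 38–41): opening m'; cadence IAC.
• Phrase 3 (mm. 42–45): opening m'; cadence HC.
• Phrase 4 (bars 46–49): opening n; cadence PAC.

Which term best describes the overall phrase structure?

Four phrases in two halves: the first half (measures 34–41) ends with an imperfect authentic cadence, the second (mm. 42-49) with a perfect authentic cadence — a large antecedent–consequent pair, i.e. a double period.
Phrase 3 begins with the same material as phrase 1, making it parallel.

parallel double period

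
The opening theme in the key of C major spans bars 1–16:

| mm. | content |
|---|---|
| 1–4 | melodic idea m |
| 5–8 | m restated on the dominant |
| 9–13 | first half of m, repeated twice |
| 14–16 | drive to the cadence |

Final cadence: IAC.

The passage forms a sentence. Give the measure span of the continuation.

After the presentation (mm. 1–8), the continuation covers the fragmentation through the cadence: bars 9–16.

measures 9–16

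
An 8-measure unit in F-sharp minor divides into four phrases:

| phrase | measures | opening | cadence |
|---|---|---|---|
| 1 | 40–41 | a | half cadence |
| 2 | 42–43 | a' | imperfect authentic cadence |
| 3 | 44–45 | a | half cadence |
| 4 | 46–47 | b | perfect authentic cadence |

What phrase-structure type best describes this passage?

Four phrases in two halves: the first half (measures 40–43) ends with an imperfect authentic cadence, the second (bars 44–47) with a perfect authentic cadence — a large antecedent–consequent pair, i.e. a double period.
Phrase 3 begins with the same material as phrase 1, making it parallel.

parallel double period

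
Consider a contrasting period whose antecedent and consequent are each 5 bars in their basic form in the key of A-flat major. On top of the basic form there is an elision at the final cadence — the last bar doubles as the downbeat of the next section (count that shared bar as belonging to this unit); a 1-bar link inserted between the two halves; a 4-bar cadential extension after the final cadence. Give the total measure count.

Basic contrasting period: 5 + 5 = 10 bars.
10 (basic form) + 1 (link) + 4 (cadential extension) = 15.
The elision shares a bar with the next section but does not change this unit's count.

15 measures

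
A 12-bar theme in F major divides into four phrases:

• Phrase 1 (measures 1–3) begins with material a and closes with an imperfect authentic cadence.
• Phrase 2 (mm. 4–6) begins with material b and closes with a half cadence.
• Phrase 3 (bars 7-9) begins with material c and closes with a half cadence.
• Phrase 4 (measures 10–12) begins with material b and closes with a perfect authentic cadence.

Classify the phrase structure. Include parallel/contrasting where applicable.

contrasting double period

Four phrases in two halves: the first half (measures 1–6) ends with a half cadence, the second (bars 7–12) with a perfect authentic cadence — a large antecedent–consequent pair, i.e. a double period.
Phrase 3 begins with different material from phrase 1, making it contrasting.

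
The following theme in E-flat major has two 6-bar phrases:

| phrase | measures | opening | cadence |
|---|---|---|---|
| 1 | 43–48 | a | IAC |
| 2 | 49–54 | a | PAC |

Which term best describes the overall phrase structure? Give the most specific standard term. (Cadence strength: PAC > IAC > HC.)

Phrase 1 ends with an imperfect authentic cadence (weaker) and phrase 2 with a perfect authentic cadence (stronger): antecedent + consequent = a period.
The two phrases open with the same material (a / a), so the period is parallel.

parallel period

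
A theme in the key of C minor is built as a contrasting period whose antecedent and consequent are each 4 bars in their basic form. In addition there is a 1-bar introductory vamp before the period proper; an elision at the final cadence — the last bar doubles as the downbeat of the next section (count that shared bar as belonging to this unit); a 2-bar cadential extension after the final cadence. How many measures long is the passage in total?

11 measures

Basic contrasting period: 4 + 4 = 8 bars.
8 (basic form) + 1 (introduction) + 2 (cadential extension) = 11.
The elision shares a bar with the next section but does not change this unit's count.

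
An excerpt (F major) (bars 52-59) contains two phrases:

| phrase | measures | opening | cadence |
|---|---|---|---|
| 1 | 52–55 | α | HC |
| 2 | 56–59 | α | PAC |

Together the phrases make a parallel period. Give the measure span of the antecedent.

The phrase ending with the weaker cadence (half cadence) is the antecedent; the one ending more conclusively (perfect authentic cadence) is the consequent. The antecedent is measures 52–55.

measures 52–55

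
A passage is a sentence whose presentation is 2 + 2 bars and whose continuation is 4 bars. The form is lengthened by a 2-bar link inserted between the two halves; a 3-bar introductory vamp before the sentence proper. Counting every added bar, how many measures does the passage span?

Basic sentence: 2 + 2 + 4 = 8 bars.
8 (basic form) + 2 (link) + 3 (introduction) = 13.

13 measures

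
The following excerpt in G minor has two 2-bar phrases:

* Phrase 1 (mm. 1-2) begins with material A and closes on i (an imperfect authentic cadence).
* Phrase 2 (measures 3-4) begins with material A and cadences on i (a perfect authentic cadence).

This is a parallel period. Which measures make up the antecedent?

The phrase ending with the weaker cadence (imperfect authentic cadence) is the antecedent; the one ending more conclusively (perfect authentic cadence) is the consequent. The antecedent is measures 1–2.

measures 1–2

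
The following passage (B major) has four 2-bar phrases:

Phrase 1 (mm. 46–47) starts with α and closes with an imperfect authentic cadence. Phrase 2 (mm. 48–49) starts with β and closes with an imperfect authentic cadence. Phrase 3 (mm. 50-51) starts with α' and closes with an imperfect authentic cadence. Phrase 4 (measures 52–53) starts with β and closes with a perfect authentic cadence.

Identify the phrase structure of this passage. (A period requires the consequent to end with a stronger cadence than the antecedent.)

Four phrases in two halves: the first half (mm. 46–49) ends with an imperfect authentic cadence, the second (mm. 50–53) with a perfect authentic cadence — a large antecedent–consequent pair, i.e. a double period.
Phrase 3 begins with the same material as phrase 1, making it parallel.

parallel double period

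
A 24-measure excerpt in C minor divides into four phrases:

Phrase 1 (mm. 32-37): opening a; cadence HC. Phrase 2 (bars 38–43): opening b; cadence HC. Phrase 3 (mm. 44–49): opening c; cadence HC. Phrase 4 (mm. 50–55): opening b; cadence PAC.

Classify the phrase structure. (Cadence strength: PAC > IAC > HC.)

contrasting double period

Four phrases in two halves: the first half (bars 32-43) ends with a half cadence, the second (mm. 44–55) with a perfect authentic cadence — a large antecedent–consequent pair, i.e. a double period.
Phrase 3 begins with different material from phrase 1, making it contrasting.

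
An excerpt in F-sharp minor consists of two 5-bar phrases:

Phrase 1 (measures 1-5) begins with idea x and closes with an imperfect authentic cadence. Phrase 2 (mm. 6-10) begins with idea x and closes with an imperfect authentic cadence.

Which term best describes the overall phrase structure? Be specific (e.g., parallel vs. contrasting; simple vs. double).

repeated phrase

Both phrases have the same opening (x) and the same cadence (imperfect authentic cadence): the second is a restatement, not a consequent, so this is a repeated phrase rather than a period.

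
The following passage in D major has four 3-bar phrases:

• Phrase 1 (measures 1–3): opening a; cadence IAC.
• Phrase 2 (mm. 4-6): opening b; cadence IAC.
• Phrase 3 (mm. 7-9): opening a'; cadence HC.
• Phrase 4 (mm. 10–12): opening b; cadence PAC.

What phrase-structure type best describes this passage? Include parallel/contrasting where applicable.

Four phrases in two halves: the first half (bars 1-6) ends with an imperfect authentic cadence, the second (mm. 7–12) with a perfect authentic cadence — a large antecedent–consequent pair, i.e. a double period.
Phrase 3 begins with the same material as phrase 1, making it parallel.

parallel double period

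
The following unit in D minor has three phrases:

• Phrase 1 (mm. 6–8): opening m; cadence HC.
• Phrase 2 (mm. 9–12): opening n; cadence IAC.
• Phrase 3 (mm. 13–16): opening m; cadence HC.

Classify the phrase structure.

The final phrase closes with a half cadence, which is not stronger than the preceding imperfect authentic cadence; the 3 phrases lack an overall antecedent–consequent design and so form a phrase group.

phrase group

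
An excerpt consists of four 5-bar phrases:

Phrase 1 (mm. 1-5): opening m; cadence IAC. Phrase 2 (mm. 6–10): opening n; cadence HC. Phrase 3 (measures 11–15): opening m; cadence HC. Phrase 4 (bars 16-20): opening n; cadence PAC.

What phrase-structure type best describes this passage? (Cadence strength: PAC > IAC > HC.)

Four phrases in two halves: the first half (bars 1–10) ends with a half cadence, the second (mm. 11–20) with a perfect authentic cadence — a large antecedent–consequent pair, i.e. a double period.
Phrase 3 begins with the same material as phrase 1, making it parallel.

parallel double period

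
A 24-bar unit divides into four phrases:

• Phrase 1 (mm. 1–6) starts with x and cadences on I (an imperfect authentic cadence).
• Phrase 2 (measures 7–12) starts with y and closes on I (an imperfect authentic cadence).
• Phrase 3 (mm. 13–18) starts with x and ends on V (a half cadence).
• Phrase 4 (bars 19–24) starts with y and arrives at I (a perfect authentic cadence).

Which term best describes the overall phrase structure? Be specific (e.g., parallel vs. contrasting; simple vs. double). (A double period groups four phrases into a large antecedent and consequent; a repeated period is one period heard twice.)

parallel double period

Four phrases in two halves: the first half (measures 1–12) ends with an imperfect authentic cadence, the second (mm. 13–24) with a perfect authentic cadence — a large antecedent–consequent pair, i.e. a double period.
Phrase 3 begins with the same material as phrase 1, making it parallel.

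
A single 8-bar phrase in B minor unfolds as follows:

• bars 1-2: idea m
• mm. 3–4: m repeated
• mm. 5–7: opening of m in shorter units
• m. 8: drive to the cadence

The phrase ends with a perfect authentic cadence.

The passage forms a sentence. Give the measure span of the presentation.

The presentation of a sentence is the basic idea (mm. 1-2) plus its repetition (mm. 3-4); the presentation is therefore bars 1-4.

measures 1–4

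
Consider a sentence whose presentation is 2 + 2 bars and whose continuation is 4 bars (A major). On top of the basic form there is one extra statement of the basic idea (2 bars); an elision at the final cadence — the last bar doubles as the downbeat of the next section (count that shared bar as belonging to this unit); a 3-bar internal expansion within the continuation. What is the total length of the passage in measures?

Basic sentence: 2 + 2 + 4 = 8 bars.
8 (basic form) + 2 (extra statement) + 3 (internal expansion) = 13.
The elision shares a bar with the next section but does not change this unit's count.

13 measures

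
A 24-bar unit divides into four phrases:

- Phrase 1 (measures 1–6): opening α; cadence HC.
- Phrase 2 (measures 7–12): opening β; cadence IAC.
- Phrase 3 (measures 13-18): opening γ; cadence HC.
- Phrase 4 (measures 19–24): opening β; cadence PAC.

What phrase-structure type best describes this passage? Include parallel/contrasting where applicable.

contrasting double period

Four phrases in two halves: the first half (mm. 1–12) ends with an imperfect authentic cadence, the second (bars 13–24) with a perfect authentic cadence — a large antecedent–consequent pair, i.e. a double period.
Phrase 3 begins with different material from phrase 1, making it contrasting.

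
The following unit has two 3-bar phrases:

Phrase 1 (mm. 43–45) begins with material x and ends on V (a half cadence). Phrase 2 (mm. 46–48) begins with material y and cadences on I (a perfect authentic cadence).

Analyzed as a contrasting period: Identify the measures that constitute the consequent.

measures 46–48

The antecedent is the phrase ending with the weaker cadence (half cadence, phrase 1) and the consequent the one ending more conclusively (perfect authentic cadence, phrase 2); the consequent is bars 46-48.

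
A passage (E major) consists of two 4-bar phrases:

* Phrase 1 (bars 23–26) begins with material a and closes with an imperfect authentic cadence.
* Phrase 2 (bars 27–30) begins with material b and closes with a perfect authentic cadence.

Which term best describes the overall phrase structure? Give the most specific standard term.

contrasting period

Phrase 1 ends with an imperfect authentic cadence (weaker) and phrase 2 with a perfect authentic cadence (stronger): antecedent + consequent = a period.
The two phrases open with different material (a / b), so the period is contrasting.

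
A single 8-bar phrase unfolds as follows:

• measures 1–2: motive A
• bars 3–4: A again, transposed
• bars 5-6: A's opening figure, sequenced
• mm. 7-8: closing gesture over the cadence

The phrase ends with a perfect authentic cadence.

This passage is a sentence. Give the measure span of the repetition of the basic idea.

measures 3–4

The presentation of a sentence is the basic idea (measures 1–2) plus its repetition (bars 3–4); the repetition of the basic idea is therefore mm. 3–4.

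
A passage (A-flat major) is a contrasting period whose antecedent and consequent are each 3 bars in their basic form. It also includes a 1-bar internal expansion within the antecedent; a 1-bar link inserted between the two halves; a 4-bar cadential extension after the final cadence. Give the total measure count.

Basic contrasting period: 3 + 3 = 6 bars.
6 (basic form) + 1 (internal expansion) + 1 (link) + 4 (cadential extension) = 12.

12 measures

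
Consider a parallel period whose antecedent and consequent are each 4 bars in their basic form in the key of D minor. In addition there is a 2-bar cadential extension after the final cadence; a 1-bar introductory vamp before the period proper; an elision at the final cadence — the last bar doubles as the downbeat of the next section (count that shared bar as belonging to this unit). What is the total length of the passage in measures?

Basic parallel period: 4 + 4 = 8 bars.
8 (basic form) + 2 (cadential extension) + 1 (introduction) = 11.
The elision shares a bar with the next section but does not change this unit's count.

11 measures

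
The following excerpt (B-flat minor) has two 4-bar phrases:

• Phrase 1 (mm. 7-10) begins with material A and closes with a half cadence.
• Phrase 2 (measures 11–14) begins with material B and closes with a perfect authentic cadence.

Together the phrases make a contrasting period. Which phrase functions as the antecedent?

phrase 1

The phrase ending with the weaker cadence (half cadence) is the antecedent; the one ending more conclusively (perfect authentic cadence) is the consequent. The antecedent is phrase 1.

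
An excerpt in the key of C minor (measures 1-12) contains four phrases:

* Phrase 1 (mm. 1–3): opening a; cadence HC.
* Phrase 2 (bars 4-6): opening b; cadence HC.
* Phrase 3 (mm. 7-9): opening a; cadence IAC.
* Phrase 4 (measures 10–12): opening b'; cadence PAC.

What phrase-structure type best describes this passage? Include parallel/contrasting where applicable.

Four phrases in two halves: the first half (mm. 1-6) ends with a half cadence, the second (mm. 7–12) with a perfect authentic cadence — a large antecedent–consequent pair, i.e. a double period.
Phrase 3 begins with the same material as phrase 1, making it parallel.

parallel double period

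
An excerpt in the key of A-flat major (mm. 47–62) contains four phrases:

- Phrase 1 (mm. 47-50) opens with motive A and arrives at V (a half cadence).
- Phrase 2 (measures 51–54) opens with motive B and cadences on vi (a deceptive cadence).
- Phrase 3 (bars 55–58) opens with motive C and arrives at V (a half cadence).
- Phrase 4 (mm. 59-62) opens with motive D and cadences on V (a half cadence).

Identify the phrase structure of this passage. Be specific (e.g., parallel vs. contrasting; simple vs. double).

Phrase 4 ends with a half cadence, no stronger than phrase 2's deceptive cadence, so the four phrases do not form a double period; nor do phrases 3–4 duplicate 1–2, so it is not a repeated period. With no phrase reaching a conclusive cadence, the passage is a phrase group.

phrase group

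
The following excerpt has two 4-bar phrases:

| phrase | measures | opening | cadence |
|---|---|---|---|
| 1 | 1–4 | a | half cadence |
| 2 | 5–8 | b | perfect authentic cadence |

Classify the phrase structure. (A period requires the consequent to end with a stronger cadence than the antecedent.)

Phrase 1 ends with a half cadence (weaker) and phrase 2 with a perfect authentic cadence (stronger): antecedent + consequent = a period.
The two phrases open with different material (a / b), so the period is contrasting.

contrasting period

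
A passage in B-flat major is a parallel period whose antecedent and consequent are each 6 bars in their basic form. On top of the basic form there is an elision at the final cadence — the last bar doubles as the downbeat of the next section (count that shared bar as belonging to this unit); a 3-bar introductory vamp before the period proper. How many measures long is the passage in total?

Basic parallel period: 6 + 6 = 12 bars.
12 (basic form) + 3 (introduction) = 15.
The elision shares a bar with the next section but does not change this unit's count.

15 measures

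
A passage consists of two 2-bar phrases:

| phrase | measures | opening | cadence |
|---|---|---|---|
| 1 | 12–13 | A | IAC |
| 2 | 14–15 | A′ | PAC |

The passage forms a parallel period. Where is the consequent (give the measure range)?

The antecedent is the phrase ending with the weaker cadence (imperfect authentic cadence, phrase 1) and the consequent the one ending more conclusively (perfect authentic cadence, phrase 2); the consequent is measures 14–15.

measures 14–15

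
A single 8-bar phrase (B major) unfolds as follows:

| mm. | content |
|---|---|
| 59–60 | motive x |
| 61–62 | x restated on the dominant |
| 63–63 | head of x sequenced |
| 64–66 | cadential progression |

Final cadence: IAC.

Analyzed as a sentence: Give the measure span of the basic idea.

The presentation of a sentence is the basic idea (mm. 59–60) plus its repetition (mm. 61–62); the basic idea is therefore measures 59-60.

measures 59–60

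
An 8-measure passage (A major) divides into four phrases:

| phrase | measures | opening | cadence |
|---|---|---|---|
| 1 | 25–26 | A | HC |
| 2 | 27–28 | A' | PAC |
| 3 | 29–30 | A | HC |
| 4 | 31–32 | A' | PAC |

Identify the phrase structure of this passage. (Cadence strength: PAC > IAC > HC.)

The cadence pattern HC–PAC–HC–PAC is weak–strong twice, and phrases 3–4 restate phrases 1–2: a period heard twice, not a double period (which would end weakly at phrase 2).

repeated period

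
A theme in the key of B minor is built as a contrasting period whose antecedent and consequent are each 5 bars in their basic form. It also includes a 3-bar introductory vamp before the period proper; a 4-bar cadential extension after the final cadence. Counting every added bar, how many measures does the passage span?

Basic contrasting period: 5 + 5 = 10 bars.
10 (basic form) + 3 (introduction) + 4 (cadential extension) = 17.

17 measures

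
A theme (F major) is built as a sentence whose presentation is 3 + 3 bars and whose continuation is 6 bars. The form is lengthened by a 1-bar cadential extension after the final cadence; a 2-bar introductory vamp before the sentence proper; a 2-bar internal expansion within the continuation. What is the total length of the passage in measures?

17 measures

Basic sentence: 3 + 3 + 6 = 12 bars.
12 (basic form) + 1 (cadential extension) + 2 (introduction) + 2 (internal expansion) = 17.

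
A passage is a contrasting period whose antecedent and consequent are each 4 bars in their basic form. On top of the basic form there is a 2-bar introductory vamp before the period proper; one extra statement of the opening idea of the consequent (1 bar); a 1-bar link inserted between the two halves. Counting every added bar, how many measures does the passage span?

Basic contrasting period: 4 + 4 = 8 bars.
8 (basic form) + 2 (introduction) + 1 (extra statement) + 1 (link) = 12.

12 measures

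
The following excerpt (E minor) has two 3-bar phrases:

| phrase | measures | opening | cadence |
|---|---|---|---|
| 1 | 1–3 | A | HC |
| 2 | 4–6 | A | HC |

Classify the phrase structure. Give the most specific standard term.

Both phrases have the same opening (A) and the same cadence (half cadence): the second is a restatement, not a consequent, so this is a repeated phrase rather than a period.

repeated phrase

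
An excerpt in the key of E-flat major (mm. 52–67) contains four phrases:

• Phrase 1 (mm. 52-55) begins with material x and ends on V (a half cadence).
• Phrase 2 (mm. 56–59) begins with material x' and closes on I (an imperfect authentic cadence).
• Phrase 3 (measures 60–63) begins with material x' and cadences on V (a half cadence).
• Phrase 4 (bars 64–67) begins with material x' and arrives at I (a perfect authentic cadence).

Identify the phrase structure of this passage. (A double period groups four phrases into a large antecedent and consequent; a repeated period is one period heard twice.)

parallel double period

Four phrases in two halves: the first half (bars 52–59) ends with an imperfect authentic cadence, the second (mm. 60-67) with a perfect authentic cadence — a large antecedent–consequent pair, i.e. a double period.
Phrase 3 begins with the same material as phrase 1, making it parallel.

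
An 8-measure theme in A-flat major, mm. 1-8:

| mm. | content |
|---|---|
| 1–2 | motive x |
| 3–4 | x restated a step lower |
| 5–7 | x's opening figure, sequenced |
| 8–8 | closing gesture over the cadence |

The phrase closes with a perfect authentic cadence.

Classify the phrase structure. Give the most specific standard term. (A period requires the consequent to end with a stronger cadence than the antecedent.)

sentence

Basic idea (mm. 1-2) + its repetition (mm. 3–4) form the presentation; fragmentation and cadence (bars 5–8) form the continuation — the 8-bar whole is a sentence.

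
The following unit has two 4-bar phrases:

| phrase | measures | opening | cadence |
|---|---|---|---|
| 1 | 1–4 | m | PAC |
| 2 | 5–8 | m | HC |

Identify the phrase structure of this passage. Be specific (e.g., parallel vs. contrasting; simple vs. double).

phrase group

The second phrase closes with a half cadence, which is not stronger than the first phrase's perfect authentic cadence; without a weak→strong cadential pair there is no antecedent–consequent relationship, so this is a phrase group rather than a period.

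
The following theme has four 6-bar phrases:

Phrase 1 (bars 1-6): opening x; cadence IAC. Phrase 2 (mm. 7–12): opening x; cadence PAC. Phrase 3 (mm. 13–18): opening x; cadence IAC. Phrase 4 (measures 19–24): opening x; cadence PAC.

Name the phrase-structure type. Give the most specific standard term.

The cadence pattern IAC–PAC–IAC–PAC is weak–strong twice, and phrases 3–4 restate phrases 1–2: a period heard twice, not a double period (which would end weakly at phrase 2).

repeated period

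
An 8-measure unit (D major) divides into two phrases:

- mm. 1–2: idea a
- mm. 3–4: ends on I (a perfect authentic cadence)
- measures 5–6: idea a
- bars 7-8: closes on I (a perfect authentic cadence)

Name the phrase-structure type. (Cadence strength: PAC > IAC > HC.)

repeated phrase

Both phrases have the same opening (a) and the same cadence (perfect authentic cadence): the second is a restatement, not a consequent, so this is a repeated phrase rather than a period.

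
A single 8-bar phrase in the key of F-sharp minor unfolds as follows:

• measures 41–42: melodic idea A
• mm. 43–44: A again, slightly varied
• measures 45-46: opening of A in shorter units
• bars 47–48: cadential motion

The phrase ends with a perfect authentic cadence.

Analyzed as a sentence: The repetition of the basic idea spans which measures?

The presentation of a sentence is the basic idea (bars 41-42) plus its repetition (mm. 43–44); the repetition of the basic idea is therefore mm. 43-44.

measures 43–44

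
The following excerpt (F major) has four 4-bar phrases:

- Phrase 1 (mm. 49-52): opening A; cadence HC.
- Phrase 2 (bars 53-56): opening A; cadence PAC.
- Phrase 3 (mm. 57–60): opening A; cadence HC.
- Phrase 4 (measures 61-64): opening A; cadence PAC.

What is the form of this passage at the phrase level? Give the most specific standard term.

repeated period

The cadence pattern HC–PAC–HC–PAC is weak–strong twice, and phrases 3–4 restate phrases 1–2: a period heard twice, not a double period (which would end weakly at phrase 2).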